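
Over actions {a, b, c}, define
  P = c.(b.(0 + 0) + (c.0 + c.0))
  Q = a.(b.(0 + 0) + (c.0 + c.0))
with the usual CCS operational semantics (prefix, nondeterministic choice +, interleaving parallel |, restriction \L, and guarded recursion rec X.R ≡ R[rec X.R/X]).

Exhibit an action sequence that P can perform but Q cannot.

c

LTS(P): 4 reachable states
  m0 = c.(b.(0 + 0) + (c.0 + c.0)) → =c=> m1
  m1 = b.(0 + 0) + (c.0 + c.0) → =b=> m2, =c=> m3
  m2 = 0 + 0 → ∅
  m3 = 0 → ∅
LTS(Q): 4 reachable states
  n0 = a.(b.(0 + 0) + (c.0 + c.0)) → =a=> n1
  n1 = b.(0 + 0) + (c.0 + c.0) → =b=> n2, =c=> n3
  n2 = 0 + 0 → ∅
  n3 = 0 → ∅
Executing c from P (initial set {m0}):
  [1] c ⇒ {m1}
  P completes σ.
Executing c from Q (initial set {n0}):
  [1] c ⇒ ∅ (Q stuck)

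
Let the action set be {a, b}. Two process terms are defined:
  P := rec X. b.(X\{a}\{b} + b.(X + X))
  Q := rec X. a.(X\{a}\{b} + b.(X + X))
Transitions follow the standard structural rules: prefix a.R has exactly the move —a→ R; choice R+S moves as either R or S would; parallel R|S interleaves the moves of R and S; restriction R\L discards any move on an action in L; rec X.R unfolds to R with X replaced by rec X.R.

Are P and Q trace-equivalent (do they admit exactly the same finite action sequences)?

LTS(P): 3 reachable states
  s0 = rec X. b.(X\{a}\{b} + b.(X + X)) → --b--▸ s1
  s1 = (rec X. b.(X\{a}\{b} + b.(X + X)))\{a}\{b} + b.((rec X. b.(X\{a}\{b} + b.(X + X))) + (rec X. b.(X\{a}\{b} + b.(X + X)))) → --b--▸ s2
  s2 = (rec X. b.(X\{a}\{b} + b.(X + X))) + (rec X. b.(X\{a}\{b} + b.(X + X))) → --b--▸ s1
LTS(Q): 3 reachable states
  t0 = rec X. a.(X\{a}\{b} + b.(X + X)) → --a--▸ t1
  t1 = (rec X. a.(X\{a}\{b} + b.(X + X)))\{a}\{b} + b.((rec X. a.(X\{a}\{b} + b.(X + X))) + (rec X. a.(X\{a}\{b} + b.(X + X)))) → --b--▸ t2
  t2 = (rec X. a.(X\{a}\{b} + b.(X + X))) + (rec X. a.(X\{a}\{b} + b.(X + X))) → --a--▸ t1
Executing b from P (initial set {s0}):
  [1] b ⇒ {s1}
  P completes σ.
Executing b from Q (initial set {t0}):
  [1] b ⇒ ∅ (Q stuck)

NO — witness ⟨b⟩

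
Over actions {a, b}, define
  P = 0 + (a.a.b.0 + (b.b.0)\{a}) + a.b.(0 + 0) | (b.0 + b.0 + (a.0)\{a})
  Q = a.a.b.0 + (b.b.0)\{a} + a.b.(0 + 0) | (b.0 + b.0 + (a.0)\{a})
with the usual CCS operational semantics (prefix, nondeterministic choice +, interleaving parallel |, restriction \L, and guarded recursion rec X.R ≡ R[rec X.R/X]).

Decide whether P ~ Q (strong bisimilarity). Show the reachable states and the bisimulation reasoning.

bisimilar

Reachable graph of P (11 states):
  m0 = 0 + (a.a.b.0 + (b.b.0)\{a}) + a.b.(0 + 0) | (b.0 + b.0 + (a.0)\{a}) ⊢ ··a··> m1, ··a··> m2, ··b··> m3, ··b··> m4
  m1 = a.b.0 ⊢ ··a··> m5
  m2 = b.(0 + 0) | (b.0 + b.0 + (a.0)\{a}) ⊢ ··b··> m6, ··b··> m7
  m3 = (b.0)\{a} ⊢ ··b··> m8
  m4 = a.b.(0 + 0) | 0 ⊢ ··a··> m7
  m5 = b.0 ⊢ ··b··> m9
  m6 = (0 + 0) | (b.0 + b.0 + (a.0)\{a}) ⊢ ··b··> m10
  m7 = b.(0 + 0) | 0 ⊢ ··b··> m10
  m8 = 0\{a} ⊢ ∅
  m9 = 0 ⊢ ∅
  m10 = (0 + 0) | 0 ⊢ ∅
Reachable graph of Q (11 states):
  n0 = a.a.b.0 + (b.b.0)\{a} + a.b.(0 + 0) | (b.0 + b.0 + (a.0)\{a}) ⊢ ··a··> n1, ··a··> n2, ··b··> n3, ··b··> n4
  n1 = a.b.0 ⊢ ··a··> n5
  n2 = b.(0 + 0) | (b.0 + b.0 + (a.0)\{a}) ⊢ ··b··> n6, ··b··> n7
  n3 = (b.0)\{a} ⊢ ··b··> n8
  n4 = a.b.(0 + 0) | 0 ⊢ ··a··> n7
  n5 = b.0 ⊢ ··b··> n9
  n6 = (0 + 0) | (b.0 + b.0 + (a.0)\{a}) ⊢ ··b··> n10
  n7 = b.(0 + 0) | 0 ⊢ ··b··> n10
  n8 = 0\{a} ⊢ ∅
  n9 = 0 ⊢ ∅
  n10 = (0 + 0) | 0 ⊢ ∅
Partition-refinement fixed point:
  B0 = {m0, n0}
  B1 = {m1, m4, n1, n4}
  B2 = {m3, m5, m6, m7, n3, n5, n6, n7}
  B3 = {m10, m8, m9, n10, n8, n9}
  B4 = {m2, n2}
m0 ∈ B0, n0 ∈ B0 → same block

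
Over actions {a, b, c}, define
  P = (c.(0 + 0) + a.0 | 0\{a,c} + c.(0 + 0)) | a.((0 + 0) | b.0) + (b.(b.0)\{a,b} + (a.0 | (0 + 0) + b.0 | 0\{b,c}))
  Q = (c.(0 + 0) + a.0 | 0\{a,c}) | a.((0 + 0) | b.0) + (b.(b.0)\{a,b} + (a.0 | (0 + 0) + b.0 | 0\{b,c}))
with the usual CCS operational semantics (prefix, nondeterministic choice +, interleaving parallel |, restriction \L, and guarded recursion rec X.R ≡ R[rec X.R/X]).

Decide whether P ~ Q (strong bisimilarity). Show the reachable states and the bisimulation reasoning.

YES

Reachable graph of P (12 states):
  m0 = (c.(0 + 0) + a.0 | 0\{a,c} + c.(0 + 0)) | a.((0 + 0) | b.0) + (b.(b.0)\{a,b} + (a.0 | (0 + 0) + b.0 | 0\{b,c})) | ··a··> m1, ··a··> m2, ··a··> m3, ··b··> m4, ··b··> m5, ··c··> m6
  m1 = (c.(0 + 0) + a.0 | 0\{a,c} + c.(0 + 0)) | ((0 + 0) | b.0) | ··a··> m7, ··b··> m8, ··c··> m9
  m2 = 0 | (0 + 0) | (no moves)
  m3 = 0 | 0\{a,c} | a.((0 + 0) | b.0) | ··a··> m7
  m4 = (b.0)\{a,b} | (no moves)
  m5 = 0 | 0\{b,c} | (no moves)
  m6 = (0 + 0) | a.((0 + 0) | b.0) | ··a··> m9
  m7 = 0 | 0\{a,c} | ((0 + 0) | b.0) | ··b··> m10
  m8 = (c.(0 + 0) + a.0 | 0\{a,c} + c.(0 + 0)) | ((0 + 0) | 0) | ··a··> m10, ··c··> m11
  m9 = (0 + 0) | ((0 + 0) | b.0) | ··b··> m11
  m10 = 0 | 0\{a,c} | ((0 + 0) | 0) | (no moves)
  m11 = (0 + 0) | ((0 + 0) | 0) | (no moves)
Reachable graph of Q (12 states):
  n0 = (c.(0 + 0) + a.0 | 0\{a,c}) | a.((0 + 0) | b.0) + (b.(b.0)\{a,b} + (a.0 | (0 + 0) + b.0 | 0\{b,c})) | ··a··> n1, ··a··> n2, ··a··> n3, ··b··> n4, ··b··> n5, ··c··> n6
  n1 = (c.(0 + 0) + a.0 | 0\{a,c}) | ((0 + 0) | b.0) | ··a··> n7, ··b··> n8, ··c··> n9
  n2 = 0 | (0 + 0) | (no moves)
  n3 = 0 | 0\{a,c} | a.((0 + 0) | b.0) | ··a··> n7
  n4 = (b.0)\{a,b} | (no moves)
  n5 = 0 | 0\{b,c} | (no moves)
  n6 = (0 + 0) | a.((0 + 0) | b.0) | ··a··> n9
  n7 = 0 | 0\{a,c} | ((0 + 0) | b.0) | ··b··> n10
  n8 = (c.(0 + 0) + a.0 | 0\{a,c}) | ((0 + 0) | 0) | ··a··> n10, ··c··> n11
  n9 = (0 + 0) | ((0 + 0) | b.0) | ··b··> n11
  n10 = 0 | 0\{a,c} | ((0 + 0) | 0) | (no moves)
  n11 = (0 + 0) | ((0 + 0) | 0) | (no moves)
Bisimilarity quotient blocks:
  B0 = {m0, n0}
  B1 = {m10, m11, m2, m4, m5, n10, n11, n2, n4, n5}
  B2 = {m1, n1}
  B3 = {m7, m9, n7, n9}
  B4 = {m8, n8}
  B5 = {m3, m6, n3, n6}
m0 ∈ B0, n0 ∈ B0 → same block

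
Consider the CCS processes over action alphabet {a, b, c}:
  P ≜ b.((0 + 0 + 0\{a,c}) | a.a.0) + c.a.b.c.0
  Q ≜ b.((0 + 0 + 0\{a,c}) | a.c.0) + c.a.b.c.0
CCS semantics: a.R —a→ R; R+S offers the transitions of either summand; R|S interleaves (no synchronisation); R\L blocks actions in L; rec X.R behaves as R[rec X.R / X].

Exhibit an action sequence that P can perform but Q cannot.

baa

P's transition system — 8 states:
  m0 = b.((0 + 0 + 0\{a,c}) | a.a.0) + c.a.b.c.0 has moves —b→ m1, —c→ m2
  m1 = (0 + 0 + 0\{a,c}) | a.a.0 has moves —a→ m3
  m2 = a.b.c.0 has moves —a→ m4
  m3 = (0 + 0 + 0\{a,c}) | a.0 has moves —a→ m5
  m4 = b.c.0 has moves —b→ m6
  m5 = (0 + 0 + 0\{a,c}) | 0 has moves stopped
  m6 = c.0 has moves —c→ m7
  m7 = 0 has moves stopped
Q's transition system — 8 states:
  n0 = b.((0 + 0 + 0\{a,c}) | a.c.0) + c.a.b.c.0 has moves —b→ n1, —c→ n2
  n1 = (0 + 0 + 0\{a,c}) | a.c.0 has moves —a→ n3
  n2 = a.b.c.0 has moves —a→ n4
  n3 = (0 + 0 + 0\{a,c}) | c.0 has moves —c→ n5
  n4 = b.c.0 has moves —b→ n6
  n5 = (0 + 0 + 0\{a,c}) | 0 has moves stopped
  n6 = c.0 has moves —c→ n7
  n7 = 0 has moves stopped
Run σ = ⟨baa⟩ on P: start {m0}
  [1] b ⇒ {m1}
  [2] a ⇒ {m3}
  [3] a ⇒ {m5}
  P completes σ.
Run σ = ⟨baa⟩ on Q: start {n0}
  [1] b ⇒ {n1}
  [2] a ⇒ {n3}
  [3] a ⇒ ∅  — Q cannot continue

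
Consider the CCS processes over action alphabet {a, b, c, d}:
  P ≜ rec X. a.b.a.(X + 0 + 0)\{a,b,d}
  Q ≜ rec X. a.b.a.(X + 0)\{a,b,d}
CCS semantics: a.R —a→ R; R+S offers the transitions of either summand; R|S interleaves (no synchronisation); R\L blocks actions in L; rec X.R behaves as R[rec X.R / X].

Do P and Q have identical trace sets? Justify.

P's transition system — 4 states:
  s0 = rec X. a.b.a.(X + 0 + 0)\{a,b,d} ⊢ —a→ s1
  s1 = b.a.((rec X. a.b.a.(X + 0 + 0)\{a,b,d}) + 0 + 0)\{a,b,d} ⊢ —b→ s2
  s2 = a.((rec X. a.b.a.(X + 0 + 0)\{a,b,d}) + 0 + 0)\{a,b,d} ⊢ —a→ s3
  s3 = ((rec X. a.b.a.(X + 0 + 0)\{a,b,d}) + 0 + 0)\{a,b,d} ⊢ stopped
Q's transition system — 4 states:
  t0 = rec X. a.b.a.(X + 0)\{a,b,d} ⊢ —a→ t1
  t1 = b.a.((rec X. a.b.a.(X + 0)\{a,b,d}) + 0)\{a,b,d} ⊢ —b→ t2
  t2 = a.((rec X. a.b.a.(X + 0)\{a,b,d}) + 0)\{a,b,d} ⊢ —a→ t3
  t3 = ((rec X. a.b.a.(X + 0)\{a,b,d}) + 0)\{a,b,d} ⊢ stopped
Coarsest stable partition (strong bisimilarity classes):
  B0 = {s0, t0}
  B1 = {s1, t1}
  B2 = {s2, t2}
  B3 = {s3, t3}
s0 ∈ B0, t0 ∈ B0 → same block
Bisimilar ⇒ trace-equivalent.

traces(P) = traces(Q)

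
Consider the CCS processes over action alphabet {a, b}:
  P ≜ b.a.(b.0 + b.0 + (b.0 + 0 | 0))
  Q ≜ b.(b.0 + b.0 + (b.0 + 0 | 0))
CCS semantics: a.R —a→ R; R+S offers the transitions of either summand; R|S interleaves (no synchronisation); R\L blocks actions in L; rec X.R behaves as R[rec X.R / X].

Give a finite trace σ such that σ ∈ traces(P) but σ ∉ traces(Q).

LTS(P): 4 reachable states
  s0 = b.a.(b.0 + b.0 + (b.0 + 0 | 0)) :: ··b··> s1
  s1 = a.(b.0 + b.0 + (b.0 + 0 | 0)) :: ··a··> s2
  s2 = b.0 + b.0 + (b.0 + 0 | 0) :: ··b··> s3
  s3 = 0 :: ·
LTS(Q): 3 reachable states
  t0 = b.(b.0 + b.0 + (b.0 + 0 | 0)) :: ··b··> t1
  t1 = b.0 + b.0 + (b.0 + 0 | 0) :: ··b··> t2
  t2 = 0 :: ·
Run σ = ⟨ba⟩ on P: start {s0}
  [1] b ⇒ {s1}
  [2] a ⇒ {s2}
  — P admits the full trace.
Run σ = ⟨ba⟩ on Q: start {t0}
  [1] b ⇒ {t1}
  [2] a ⇒ ∅  — Q cannot continue

ba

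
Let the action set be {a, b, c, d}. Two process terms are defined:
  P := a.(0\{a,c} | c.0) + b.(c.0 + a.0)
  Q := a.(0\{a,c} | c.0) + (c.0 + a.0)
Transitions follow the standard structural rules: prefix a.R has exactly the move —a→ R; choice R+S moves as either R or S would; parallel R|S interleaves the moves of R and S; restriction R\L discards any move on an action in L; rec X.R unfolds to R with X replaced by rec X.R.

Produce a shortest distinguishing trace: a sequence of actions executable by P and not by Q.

b

P's transition system — 5 states:
  m0 = a.(0\{a,c} | c.0) + b.(c.0 + a.0) → —a→ m1, —b→ m2
  m1 = 0\{a,c} | c.0 → —c→ m3
  m2 = c.0 + a.0 → —a→ m4, —c→ m4
  m3 = 0\{a,c} | 0 → stopped
  m4 = 0 → stopped
Q's transition system — 4 states:
  n0 = a.(0\{a,c} | c.0) + (c.0 + a.0) → —a→ n1, —a→ n2, —c→ n1
  n1 = 0 → stopped
  n2 = 0\{a,c} | c.0 → —c→ n3
  n3 = 0\{a,c} | 0 → stopped
Run σ = ⟨b⟩ on P: start {m0}
  after b @ step 1: {m2}
  ✓ P
Run σ = ⟨b⟩ on Q: start {n0}
  after b @ step 1: no successor for Q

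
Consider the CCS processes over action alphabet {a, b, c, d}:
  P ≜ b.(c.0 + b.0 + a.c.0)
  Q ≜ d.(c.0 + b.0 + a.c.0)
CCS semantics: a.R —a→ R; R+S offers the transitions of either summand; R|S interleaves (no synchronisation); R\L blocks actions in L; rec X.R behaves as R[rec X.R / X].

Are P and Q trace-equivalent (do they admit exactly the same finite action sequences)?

traces(P) ≠ traces(Q) — witness ⟨b⟩

P's transition system — 4 states:
  m0 = b.(c.0 + b.0 + a.c.0) ⊢ -b-> m1
  m1 = c.0 + b.0 + a.c.0 ⊢ -a-> m2, -b-> m3, -c-> m3
  m2 = c.0 ⊢ -c-> m3
  m3 = 0 ⊢ ∅
Q's transition system — 4 states:
  n0 = d.(c.0 + b.0 + a.c.0) ⊢ -d-> n1
  n1 = c.0 + b.0 + a.c.0 ⊢ -a-> n2, -b-> n3, -c-> n3
  n2 = c.0 ⊢ -c-> n3
  n3 = 0 ⊢ ∅
Trace ⟨b⟩ through P, begin at {m0}:
  [1] b ⇒ {m1}
  P completes σ.
Trace ⟨b⟩ through Q, begin at {n0}:
  [1] b ⇒ ∅  — Q cannot continue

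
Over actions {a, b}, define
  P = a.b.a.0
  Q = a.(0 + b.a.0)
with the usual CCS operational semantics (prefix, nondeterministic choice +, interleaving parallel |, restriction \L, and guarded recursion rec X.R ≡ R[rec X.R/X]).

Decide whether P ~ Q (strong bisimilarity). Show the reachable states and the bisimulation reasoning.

YES

P's transition system — 4 states:
  u0 = a.b.a.0 ⊢ --a--▸ u1
  u1 = b.a.0 ⊢ --b--▸ u2
  u2 = a.0 ⊢ --a--▸ u3
  u3 = 0 ⊢ (no moves)
Q's transition system — 4 states:
  v0 = a.(0 + b.a.0) ⊢ --a--▸ v1
  v1 = 0 + b.a.0 ⊢ --b--▸ v2
  v2 = a.0 ⊢ --a--▸ v3
  v3 = 0 ⊢ (no moves)
Partition-refinement fixed point:
  B0 = {u0, v0}
  B1 = {u1, v1}
  B2 = {u2, v2}
  B3 = {u3, v3}
u0 ∈ B0, v0 ∈ B0 → same block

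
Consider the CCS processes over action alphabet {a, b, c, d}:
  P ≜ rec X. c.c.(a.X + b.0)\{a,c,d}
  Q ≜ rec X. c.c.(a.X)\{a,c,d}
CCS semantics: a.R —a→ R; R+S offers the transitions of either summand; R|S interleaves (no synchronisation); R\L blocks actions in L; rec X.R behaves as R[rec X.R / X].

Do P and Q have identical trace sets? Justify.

P's transition system — 4 states:
  p0 = rec X. c.c.(a.X + b.0)\{a,c,d} has moves —c→ p1
  p1 = c.(a.(rec X. c.c.(a.X + b.0)\{a,c,d}) + b.0)\{a,c,d} has moves —c→ p2
  p2 = (a.(rec X. c.c.(a.X + b.0)\{a,c,d}) + b.0)\{a,c,d} has moves —b→ p3
  p3 = 0\{a,c,d} has moves ∅
Q's transition system — 3 states:
  q0 = rec X. c.c.(a.X)\{a,c,d} has moves —c→ q1
  q1 = c.(a.(rec X. c.c.(a.X)\{a,c,d}))\{a,c,d} has moves —c→ q2
  q2 = (a.(rec X. c.c.(a.X)\{a,c,d}))\{a,c,d} has moves ∅
Trace ⟨ccb⟩ through P, begin at {p0}:
  [1] c ⇒ {p1}
  [2] c ⇒ {p2}
  [3] b ⇒ {p3}
  P completes σ.
Trace ⟨ccb⟩ through Q, begin at {q0}:
  [1] c ⇒ {q1}
  [2] c ⇒ {q2}
  [3] b ⇒ ∅  — Q cannot continue

NO — witness ⟨ccb⟩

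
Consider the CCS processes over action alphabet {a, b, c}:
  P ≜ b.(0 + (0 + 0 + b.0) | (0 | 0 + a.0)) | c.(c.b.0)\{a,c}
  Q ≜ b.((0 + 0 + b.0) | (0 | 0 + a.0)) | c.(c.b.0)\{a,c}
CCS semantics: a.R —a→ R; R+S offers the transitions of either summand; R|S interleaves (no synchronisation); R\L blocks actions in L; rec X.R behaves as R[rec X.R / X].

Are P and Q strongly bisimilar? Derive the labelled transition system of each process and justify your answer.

P ~ Q

LTS(P): 10 reachable states
  p0 = b.(0 + (0 + 0 + b.0) | (0 | 0 + a.0)) | c.(c.b.0)\{a,c} ⊢ --b--▸ p1, --c--▸ p2
  p1 = (0 + (0 + 0 + b.0) | (0 | 0 + a.0)) | c.(c.b.0)\{a,c} ⊢ --a--▸ p3, --b--▸ p4, --c--▸ p5
  p2 = b.(0 + (0 + 0 + b.0) | (0 | 0 + a.0)) | (c.b.0)\{a,c} ⊢ --b--▸ p5
  p3 = (0 + 0 + b.0) | 0 | c.(c.b.0)\{a,c} ⊢ --b--▸ p6, --c--▸ p7
  p4 = 0 | (0 | 0 + a.0) | c.(c.b.0)\{a,c} ⊢ --a--▸ p6, --c--▸ p8
  p5 = (0 + (0 + 0 + b.0) | (0 | 0 + a.0)) | (c.b.0)\{a,c} ⊢ --a--▸ p7, --b--▸ p8
  p6 = 0 | 0 | c.(c.b.0)\{a,c} ⊢ --c--▸ p9
  p7 = (0 + 0 + b.0) | 0 | (c.b.0)\{a,c} ⊢ --b--▸ p9
  p8 = 0 | (0 | 0 + a.0) | (c.b.0)\{a,c} ⊢ --a--▸ p9
  p9 = 0 | 0 | (c.b.0)\{a,c} ⊢ ∅
LTS(Q): 10 reachable states
  q0 = b.((0 + 0 + b.0) | (0 | 0 + a.0)) | c.(c.b.0)\{a,c} ⊢ --b--▸ q1, --c--▸ q2
  q1 = (0 + 0 + b.0) | (0 | 0 + a.0) | c.(c.b.0)\{a,c} ⊢ --a--▸ q3, --b--▸ q4, --c--▸ q5
  q2 = b.((0 + 0 + b.0) | (0 | 0 + a.0)) | (c.b.0)\{a,c} ⊢ --b--▸ q5
  q3 = (0 + 0 + b.0) | 0 | c.(c.b.0)\{a,c} ⊢ --b--▸ q6, --c--▸ q7
  q4 = 0 | (0 | 0 + a.0) | c.(c.b.0)\{a,c} ⊢ --a--▸ q6, --c--▸ q8
  q5 = (0 + 0 + b.0) | (0 | 0 + a.0) | (c.b.0)\{a,c} ⊢ --a--▸ q7, --b--▸ q8
  q6 = 0 | 0 | c.(c.b.0)\{a,c} ⊢ --c--▸ q9
  q7 = (0 + 0 + b.0) | 0 | (c.b.0)\{a,c} ⊢ --b--▸ q9
  q8 = 0 | (0 | 0 + a.0) | (c.b.0)\{a,c} ⊢ --a--▸ q9
  q9 = 0 | 0 | (c.b.0)\{a,c} ⊢ ∅
Bisimilarity quotient blocks:
  B0 = {p0, q0}
  B1 = {p1, q1}
  B2 = {p3, q3}
  B3 = {p7, q7}
  B4 = {p9, q9}
  B5 = {p6, q6}
  B6 = {p4, q4}
  B7 = {p8, q8}
  B8 = {p5, q5}
  B9 = {p2, q2}
p0 ∈ B0, q0 ∈ B0 → same block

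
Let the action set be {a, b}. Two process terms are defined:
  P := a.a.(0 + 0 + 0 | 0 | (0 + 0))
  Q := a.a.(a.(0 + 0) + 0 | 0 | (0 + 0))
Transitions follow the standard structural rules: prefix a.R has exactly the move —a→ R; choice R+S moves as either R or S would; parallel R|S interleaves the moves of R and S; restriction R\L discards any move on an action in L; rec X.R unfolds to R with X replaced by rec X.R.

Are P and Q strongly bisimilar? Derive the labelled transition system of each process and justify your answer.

NO

Reachable graph of P (3 states):
  u0 = a.a.(0 + 0 + 0 | 0 | (0 + 0)) → --a--▸ u1
  u1 = a.(0 + 0 + 0 | 0 | (0 + 0)) → --a--▸ u2
  u2 = 0 + 0 + 0 | 0 | (0 + 0) → (no moves)
Reachable graph of Q (4 states):
  v0 = a.a.(a.(0 + 0) + 0 | 0 | (0 + 0)) → --a--▸ v1
  v1 = a.(a.(0 + 0) + 0 | 0 | (0 + 0)) → --a--▸ v2
  v2 = a.(0 + 0) + 0 | 0 | (0 + 0) → --a--▸ v3
  v3 = 0 + 0 → (no moves)
Coarsest stable partition (strong bisimilarity classes):
  B0 = {u0, v1}
  B1 = {u1, v2}
  B2 = {u2, v3}
  B3 = {v0}
u0 ∈ B0, v0 ∈ B3 → different blocks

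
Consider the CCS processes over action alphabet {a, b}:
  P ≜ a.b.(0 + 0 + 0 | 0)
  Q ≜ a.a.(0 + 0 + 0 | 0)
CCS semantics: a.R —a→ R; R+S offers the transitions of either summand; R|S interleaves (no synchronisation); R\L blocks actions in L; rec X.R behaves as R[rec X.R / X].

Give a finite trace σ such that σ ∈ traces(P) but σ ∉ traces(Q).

ab

Reachable graph of P (3 states):
  u0 = a.b.(0 + 0 + 0 | 0) :: ··a··> u1
  u1 = b.(0 + 0 + 0 | 0) :: ··b··> u2
  u2 = 0 + 0 + 0 | 0 :: ∅
Reachable graph of Q (3 states):
  v0 = a.a.(0 + 0 + 0 | 0) :: ··a··> v1
  v1 = a.(0 + 0 + 0 | 0) :: ··a··> v2
  v2 = 0 + 0 + 0 | 0 :: ∅
Executing ab from P (initial set {u0}):
  [1] a ⇒ {u1}
  [2] b ⇒ {u2}
  ✓ P
Executing ab from Q (initial set {v0}):
  [1] a ⇒ {v1}
  [2] b ⇒ no successor for Q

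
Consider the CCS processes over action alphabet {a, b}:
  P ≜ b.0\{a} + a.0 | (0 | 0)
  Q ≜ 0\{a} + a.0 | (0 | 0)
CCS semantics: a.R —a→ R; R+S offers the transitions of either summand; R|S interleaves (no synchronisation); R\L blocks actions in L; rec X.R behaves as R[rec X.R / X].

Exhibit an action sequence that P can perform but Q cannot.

b

Reachable graph of P (3 states):
  m0 = b.0\{a} + a.0 | (0 | 0) | ··a··> m1, ··b··> m2
  m1 = 0 | (0 | 0) | (no moves)
  m2 = 0\{a} | (no moves)
Reachable graph of Q (2 states):
  n0 = 0\{a} + a.0 | (0 | 0) | ··a··> n1
  n1 = 0 | (0 | 0) | (no moves)
Trace ⟨b⟩ through P, begin at {m0}:
  step 1 (b): {m2}
  — P admits the full trace.
Trace ⟨b⟩ through Q, begin at {n0}:
  step 1 (b): ∅ (Q stuck)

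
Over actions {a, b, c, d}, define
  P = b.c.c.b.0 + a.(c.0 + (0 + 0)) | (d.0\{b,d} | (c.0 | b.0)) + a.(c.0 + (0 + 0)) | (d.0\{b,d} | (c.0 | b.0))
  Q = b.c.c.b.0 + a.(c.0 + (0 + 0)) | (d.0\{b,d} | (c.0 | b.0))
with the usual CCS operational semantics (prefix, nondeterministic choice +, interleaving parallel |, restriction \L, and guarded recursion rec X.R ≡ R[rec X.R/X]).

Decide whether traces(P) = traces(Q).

Reachable graph of P (28 states):
  u0 = b.c.c.b.0 + a.(c.0 + (0 + 0)) | (d.0\{b,d} | (c.0 | b.0)) + a.(c.0 + (0 + 0)) | (d.0\{b,d} | (c.0 | b.0)) :: =a=> u1, =b=> u2, =b=> u3, =c=> u4, =d=> u5
  u1 = (c.0 + (0 + 0)) | (d.0\{b,d} | (c.0 | b.0)) :: =b=> u6, =c=> u7, =c=> u8, =d=> u9
  u2 = a.(c.0 + (0 + 0)) | (d.0\{b,d} | (c.0 | 0)) :: =a=> u6, =c=> u10, =d=> u11
  u3 = c.c.b.0 :: =c=> u12
  u4 = a.(c.0 + (0 + 0)) | (d.0\{b,d} | (0 | b.0)) :: =a=> u7, =b=> u10, =d=> u13
  u5 = a.(c.0 + (0 + 0)) | (0\{b,d} | (c.0 | b.0)) :: =a=> u9, =b=> u11, =c=> u13
  u6 = (c.0 + (0 + 0)) | (d.0\{b,d} | (c.0 | 0)) :: =c=> u14, =c=> u15, =d=> u16
  u7 = (c.0 + (0 + 0)) | (d.0\{b,d} | (0 | b.0)) :: =b=> u14, =c=> u17, =d=> u18
  u8 = 0 | (d.0\{b,d} | (c.0 | b.0)) :: =b=> u15, =c=> u17, =d=> u19
  u9 = (c.0 + (0 + 0)) | (0\{b,d} | (c.0 | b.0)) :: =b=> u16, =c=> u18, =c=> u19
  u10 = a.(c.0 + (0 + 0)) | (d.0\{b,d} | (0 | 0)) :: =a=> u14, =d=> u20
  u11 = a.(c.0 + (0 + 0)) | (0\{b,d} | (c.0 | 0)) :: =a=> u16, =c=> u20
  u12 = c.b.0 :: =c=> u21
  u13 = a.(c.0 + (0 + 0)) | (0\{b,d} | (0 | b.0)) :: =a=> u18, =b=> u20
  u14 = (c.0 + (0 + 0)) | (d.0\{b,d} | (0 | 0)) :: =c=> u22, =d=> u23
  u15 = 0 | (d.0\{b,d} | (c.0 | 0)) :: =c=> u22, =d=> u24
  u16 = (c.0 + (0 + 0)) | (0\{b,d} | (c.0 | 0)) :: =c=> u23, =c=> u24
  u17 = 0 | (d.0\{b,d} | (0 | b.0)) :: =b=> u22, =d=> u25
  u18 = (c.0 + (0 + 0)) | (0\{b,d} | (0 | b.0)) :: =b=> u23, =c=> u25
  u19 = 0 | (0\{b,d} | (c.0 | b.0)) :: =b=> u24, =c=> u25
  u20 = a.(c.0 + (0 + 0)) | (0\{b,d} | (0 | 0)) :: =a=> u23
  u21 = b.0 :: =b=> u26
  u22 = 0 | (d.0\{b,d} | (0 | 0)) :: =d=> u27
  u23 = (c.0 + (0 + 0)) | (0\{b,d} | (0 | 0)) :: =c=> u27
  u24 = 0 | (0\{b,d} | (c.0 | 0)) :: =c=> u27
  u25 = 0 | (0\{b,d} | (0 | b.0)) :: =b=> u27
  u26 = 0 :: ·
  u27 = 0 | (0\{b,d} | (0 | 0)) :: ·
Reachable graph of Q (28 states):
  v0 = b.c.c.b.0 + a.(c.0 + (0 + 0)) | (d.0\{b,d} | (c.0 | b.0)) :: =a=> v1, =b=> v2, =b=> v3, =c=> v4, =d=> v5
  v1 = (c.0 + (0 + 0)) | (d.0\{b,d} | (c.0 | b.0)) :: =b=> v6, =c=> v7, =c=> v8, =d=> v9
  v2 = a.(c.0 + (0 + 0)) | (d.0\{b,d} | (c.0 | 0)) :: =a=> v6, =c=> v10, =d=> v11
  v3 = c.c.b.0 :: =c=> v12
  v4 = a.(c.0 + (0 + 0)) | (d.0\{b,d} | (0 | b.0)) :: =a=> v7, =b=> v10, =d=> v13
  v5 = a.(c.0 + (0 + 0)) | (0\{b,d} | (c.0 | b.0)) :: =a=> v9, =b=> v11, =c=> v13
  v6 = (c.0 + (0 + 0)) | (d.0\{b,d} | (c.0 | 0)) :: =c=> v14, =c=> v15, =d=> v16
  v7 = (c.0 + (0 + 0)) | (d.0\{b,d} | (0 | b.0)) :: =b=> v14, =c=> v17, =d=> v18
  v8 = 0 | (d.0\{b,d} | (c.0 | b.0)) :: =b=> v15, =c=> v17, =d=> v19
  v9 = (c.0 + (0 + 0)) | (0\{b,d} | (c.0 | b.0)) :: =b=> v16, =c=> v18, =c=> v19
  v10 = a.(c.0 + (0 + 0)) | (d.0\{b,d} | (0 | 0)) :: =a=> v14, =d=> v20
  v11 = a.(c.0 + (0 + 0)) | (0\{b,d} | (c.0 | 0)) :: =a=> v16, =c=> v20
  v12 = c.b.0 :: =c=> v21
  v13 = a.(c.0 + (0 + 0)) | (0\{b,d} | (0 | b.0)) :: =a=> v18, =b=> v20
  v14 = (c.0 + (0 + 0)) | (d.0\{b,d} | (0 | 0)) :: =c=> v22, =d=> v23
  v15 = 0 | (d.0\{b,d} | (c.0 | 0)) :: =c=> v22, =d=> v24
  v16 = (c.0 + (0 + 0)) | (0\{b,d} | (c.0 | 0)) :: =c=> v23, =c=> v24
  v17 = 0 | (d.0\{b,d} | (0 | b.0)) :: =b=> v22, =d=> v25
  v18 = (c.0 + (0 + 0)) | (0\{b,d} | (0 | b.0)) :: =b=> v23, =c=> v25
  v19 = 0 | (0\{b,d} | (c.0 | b.0)) :: =b=> v24, =c=> v25
  v20 = a.(c.0 + (0 + 0)) | (0\{b,d} | (0 | 0)) :: =a=> v23
  v21 = b.0 :: =b=> v26
  v22 = 0 | (d.0\{b,d} | (0 | 0)) :: =d=> v27
  v23 = (c.0 + (0 + 0)) | (0\{b,d} | (0 | 0)) :: =c=> v27
  v24 = 0 | (0\{b,d} | (c.0 | 0)) :: =c=> v27
  v25 = 0 | (0\{b,d} | (0 | b.0)) :: =b=> v27
  v26 = 0 :: ·
  v27 = 0 | (0\{b,d} | (0 | 0)) :: ·
Bisimilarity quotient blocks:
  B0 = {u0, v0}
  B1 = {u3, v3}
  B2 = {u12, v12}
  B3 = {u21, u25, v21, v25}
  B4 = {u26, u27, v26, v27}
  B5 = {u2, v2}
  B6 = {u10, v10}
  B7 = {u20, v20}
  B8 = {u23, u24, v23, v24}
  B9 = {u14, u15, v14, v15}
  B10 = {u22, v22}
  B11 = {u6, v6}
  B12 = {u16, v16}
  B13 = {u11, v11}
  B14 = {u5, v5}
  B15 = {u13, v13}
  B16 = {u18, u19, v18, v19}
  B17 = {u9, v9}
  B18 = {u4, v4}
  B19 = {u7, u8, v7, v8}
  B20 = {u17, v17}
  B21 = {u1, v1}
u0 ∈ B0, v0 ∈ B0 → same block
Bisimilar ⇒ trace-equivalent.

trace-equivalent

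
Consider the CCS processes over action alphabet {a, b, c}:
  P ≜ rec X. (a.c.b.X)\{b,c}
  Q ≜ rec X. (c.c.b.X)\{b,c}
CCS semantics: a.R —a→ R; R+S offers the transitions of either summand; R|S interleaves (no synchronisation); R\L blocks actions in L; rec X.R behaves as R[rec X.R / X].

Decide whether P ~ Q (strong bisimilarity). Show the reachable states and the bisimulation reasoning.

LTS(P): 2 reachable states
  p0 = rec X. (a.c.b.X)\{b,c} :: -a-> p1
  p1 = (c.b.(rec X. (a.c.b.X)\{b,c}))\{b,c} :: ·
LTS(Q): 1 reachable states
  q0 = rec X. (c.c.b.X)\{b,c} :: ·
Partition-refinement fixed point:
  B0 = {p0}
  B1 = {p1, q0}
p0 ∈ B0, q0 ∈ B1 → different blocks

P ≁ Q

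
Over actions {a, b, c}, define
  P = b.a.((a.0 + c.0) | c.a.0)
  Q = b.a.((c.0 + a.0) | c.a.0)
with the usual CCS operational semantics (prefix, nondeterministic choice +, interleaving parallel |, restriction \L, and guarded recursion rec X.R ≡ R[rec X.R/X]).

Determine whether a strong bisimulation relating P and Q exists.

bisimilar

LTS(P): 8 reachable states
  u0 = b.a.((a.0 + c.0) | c.a.0) | —b→ u1
  u1 = a.((a.0 + c.0) | c.a.0) | —a→ u2
  u2 = (a.0 + c.0) | c.a.0 | —a→ u3, —c→ u3, —c→ u4
  u3 = 0 | c.a.0 | —c→ u5
  u4 = (a.0 + c.0) | a.0 | —a→ u5, —a→ u6, —c→ u5
  u5 = 0 | a.0 | —a→ u7
  u6 = (a.0 + c.0) | 0 | —a→ u7, —c→ u7
  u7 = 0 | 0 | (no moves)
LTS(Q): 8 reachable states
  v0 = b.a.((c.0 + a.0) | c.a.0) | —b→ v1
  v1 = a.((c.0 + a.0) | c.a.0) | —a→ v2
  v2 = (c.0 + a.0) | c.a.0 | —a→ v3, —c→ v3, —c→ v4
  v3 = 0 | c.a.0 | —c→ v5
  v4 = (c.0 + a.0) | a.0 | —a→ v5, —a→ v6, —c→ v5
  v5 = 0 | a.0 | —a→ v7
  v6 = (c.0 + a.0) | 0 | —a→ v7, —c→ v7
  v7 = 0 | 0 | (no moves)
Bisimilarity quotient blocks:
  B0 = {u0, v0}
  B1 = {u1, v1}
  B2 = {u2, v2}
  B3 = {u4, v4}
  B4 = {u5, v5}
  B5 = {u7, v7}
  B6 = {u6, v6}
  B7 = {u3, v3}
u0 ∈ B0, v0 ∈ B0 → same block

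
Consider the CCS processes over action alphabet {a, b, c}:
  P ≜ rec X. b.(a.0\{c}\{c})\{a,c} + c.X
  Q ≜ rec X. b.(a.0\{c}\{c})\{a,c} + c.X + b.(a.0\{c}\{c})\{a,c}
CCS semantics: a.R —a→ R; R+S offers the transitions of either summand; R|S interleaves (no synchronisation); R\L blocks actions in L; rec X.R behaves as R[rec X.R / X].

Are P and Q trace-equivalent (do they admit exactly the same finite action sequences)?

YES

LTS(P): 2 reachable states
  s0 = rec X. b.(a.0\{c}\{c})\{a,c} + c.X → =b=> s1, =c=> s0
  s1 = (a.0\{c}\{c})\{a,c} → (no moves)
LTS(Q): 2 reachable states
  t0 = rec X. b.(a.0\{c}\{c})\{a,c} + c.X + b.(a.0\{c}\{c})\{a,c} → =b=> t1, =c=> t0
  t1 = (a.0\{c}\{c})\{a,c} → (no moves)
Coarsest stable partition (strong bisimilarity classes):
  B0 = {s0, t0}
  B1 = {s1, t1}
s0 ∈ B0, t0 ∈ B0 → same block
Bisimilar ⇒ trace-equivalent.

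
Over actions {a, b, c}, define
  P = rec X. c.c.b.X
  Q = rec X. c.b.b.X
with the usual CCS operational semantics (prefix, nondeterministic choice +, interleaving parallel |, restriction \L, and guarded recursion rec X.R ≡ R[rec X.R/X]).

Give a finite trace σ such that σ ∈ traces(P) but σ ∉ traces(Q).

cc

P's transition system — 3 states:
  u0 = rec X. c.c.b.X ⊢ ··c··> u1
  u1 = c.b.(rec X. c.c.b.X) ⊢ ··c··> u2
  u2 = b.(rec X. c.c.b.X) ⊢ ··b··> u0
Q's transition system — 3 states:
  v0 = rec X. c.b.b.X ⊢ ··c··> v1
  v1 = b.b.(rec X. c.b.b.X) ⊢ ··b··> v2
  v2 = b.(rec X. c.b.b.X) ⊢ ··b··> v0
Executing cc from P (initial set {u0}):
  [1] c ⇒ {u1}
  [2] c ⇒ {u2}
  — P admits the full trace.
Executing cc from Q (initial set {v0}):
  [1] c ⇒ {v1}
  [2] c ⇒ no successor for Q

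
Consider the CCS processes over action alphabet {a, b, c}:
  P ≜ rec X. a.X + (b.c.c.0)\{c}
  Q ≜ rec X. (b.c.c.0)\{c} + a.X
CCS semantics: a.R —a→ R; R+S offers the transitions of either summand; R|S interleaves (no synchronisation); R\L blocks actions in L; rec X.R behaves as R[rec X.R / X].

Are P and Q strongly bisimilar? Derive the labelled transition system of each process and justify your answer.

Reachable graph of P (2 states):
  u0 = rec X. a.X + (b.c.c.0)\{c} ⊢ —a→ u0, —b→ u1
  u1 = (c.c.0)\{c} ⊢ deadlocked
Reachable graph of Q (2 states):
  v0 = rec X. (b.c.c.0)\{c} + a.X ⊢ —a→ v0, —b→ v1
  v1 = (c.c.0)\{c} ⊢ deadlocked
Coarsest stable partition (strong bisimilarity classes):
  B0 = {u0, v0}
  B1 = {u1, v1}
u0 ∈ B0, v0 ∈ B0 → same block

bisimilar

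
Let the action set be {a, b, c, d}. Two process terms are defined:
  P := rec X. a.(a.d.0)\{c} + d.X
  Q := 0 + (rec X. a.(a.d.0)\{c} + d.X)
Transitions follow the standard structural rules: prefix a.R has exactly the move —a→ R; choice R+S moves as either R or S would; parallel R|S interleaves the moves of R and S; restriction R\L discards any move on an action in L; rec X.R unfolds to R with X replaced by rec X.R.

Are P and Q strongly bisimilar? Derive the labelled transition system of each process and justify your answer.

P ~ Q

Reachable graph of P (4 states):
  s0 = rec X. a.(a.d.0)\{c} + d.X | —a→ s1, —d→ s0
  s1 = (a.d.0)\{c} | —a→ s2
  s2 = (d.0)\{c} | —d→ s3
  s3 = 0\{c} | stopped
Reachable graph of Q (5 states):
  t0 = 0 + (rec X. a.(a.d.0)\{c} + d.X) | —a→ t1, —d→ t2
  t1 = (a.d.0)\{c} | —a→ t3
  t2 = rec X. a.(a.d.0)\{c} + d.X | —a→ t1, —d→ t2
  t3 = (d.0)\{c} | —d→ t4
  t4 = 0\{c} | stopped
Partition-refinement fixed point:
  B0 = {s0, t0, t2}
  B1 = {s1, t1}
  B2 = {s2, t3}
  B3 = {s3, t4}
s0 ∈ B0, t0 ∈ B0 → same block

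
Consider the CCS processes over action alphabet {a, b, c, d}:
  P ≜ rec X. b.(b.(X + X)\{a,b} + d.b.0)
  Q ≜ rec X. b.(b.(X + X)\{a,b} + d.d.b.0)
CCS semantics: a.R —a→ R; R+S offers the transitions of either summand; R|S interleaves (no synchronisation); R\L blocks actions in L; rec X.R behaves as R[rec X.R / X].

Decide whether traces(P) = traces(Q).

P's transition system — 5 states:
  u0 = rec X. b.(b.(X + X)\{a,b} + d.b.0) ⊢ -b-> u1
  u1 = b.((rec X. b.(b.(X + X)\{a,b} + d.b.0)) + (rec X. b.(b.(X + X)\{a,b} + d.b.0)))\{a,b} + d.b.0 ⊢ -b-> u2, -d-> u3
  u2 = ((rec X. b.(b.(X + X)\{a,b} + d.b.0)) + (rec X. b.(b.(X + X)\{a,b} + d.b.0)))\{a,b} ⊢ ∅
  u3 = b.0 ⊢ -b-> u4
  u4 = 0 ⊢ ∅
Q's transition system — 6 states:
  v0 = rec X. b.(b.(X + X)\{a,b} + d.d.b.0) ⊢ -b-> v1
  v1 = b.((rec X. b.(b.(X + X)\{a,b} + d.d.b.0)) + (rec X. b.(b.(X + X)\{a,b} + d.d.b.0)))\{a,b} + d.d.b.0 ⊢ -b-> v2, -d-> v3
  v2 = ((rec X. b.(b.(X + X)\{a,b} + d.d.b.0)) + (rec X. b.(b.(X + X)\{a,b} + d.d.b.0)))\{a,b} ⊢ ∅
  v3 = d.b.0 ⊢ -d-> v4
  v4 = b.0 ⊢ -b-> v5
  v5 = 0 ⊢ ∅
Run σ = ⟨bdb⟩ on P: start {u0}
  [1] b ⇒ {u1}
  [2] d ⇒ {u3}
  [3] b ⇒ {u4}
  P completes σ.
Run σ = ⟨bdb⟩ on Q: start {v0}
  [1] b ⇒ {v1}
  [2] d ⇒ {v3}
  [3] b ⇒ ∅ (Q stuck)

traces(P) ≠ traces(Q) — witness ⟨bdb⟩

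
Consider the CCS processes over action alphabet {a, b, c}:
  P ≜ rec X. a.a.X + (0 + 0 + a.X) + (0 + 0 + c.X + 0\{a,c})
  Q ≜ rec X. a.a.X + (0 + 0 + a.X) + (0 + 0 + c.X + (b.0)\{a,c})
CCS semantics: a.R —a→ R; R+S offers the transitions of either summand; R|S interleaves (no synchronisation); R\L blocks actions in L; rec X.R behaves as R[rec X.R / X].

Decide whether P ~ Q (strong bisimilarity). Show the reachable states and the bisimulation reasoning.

not bisimilar

LTS(P): 2 reachable states
  m0 = rec X. a.a.X + (0 + 0 + a.X) + (0 + 0 + c.X + 0\{a,c}) → --a--▸ m0, --a--▸ m1, --c--▸ m0
  m1 = a.(rec X. a.a.X + (0 + 0 + a.X) + (0 + 0 + c.X + 0\{a,c})) → --a--▸ m0
LTS(Q): 3 reachable states
  n0 = rec X. a.a.X + (0 + 0 + a.X) + (0 + 0 + c.X + (b.0)\{a,c}) → --a--▸ n0, --a--▸ n1, --b--▸ n2, --c--▸ n0
  n1 = a.(rec X. a.a.X + (0 + 0 + a.X) + (0 + 0 + c.X + (b.0)\{a,c})) → --a--▸ n0
  n2 = 0\{a,c} → (no moves)
Bisimilarity quotient blocks:
  B0 = {m0}
  B1 = {m1}
  B2 = {n0}
  B3 = {n1}
  B4 = {n2}
m0 ∈ B0, n0 ∈ B2 → different blocks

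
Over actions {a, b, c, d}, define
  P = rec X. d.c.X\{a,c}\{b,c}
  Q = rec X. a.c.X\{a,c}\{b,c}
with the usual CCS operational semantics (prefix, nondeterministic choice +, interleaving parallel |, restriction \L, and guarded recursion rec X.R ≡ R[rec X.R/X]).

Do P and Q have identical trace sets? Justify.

P's transition system — 4 states:
  s0 = rec X. d.c.X\{a,c}\{b,c} | ··d··> s1
  s1 = c.(rec X. d.c.X\{a,c}\{b,c})\{a,c}\{b,c} | ··c··> s2
  s2 = (rec X. d.c.X\{a,c}\{b,c})\{a,c}\{b,c} | ··d··> s3
  s3 = (c.(rec X. d.c.X\{a,c}\{b,c})\{a,c}\{b,c})\{a,c}\{b,c} | ·
Q's transition system — 3 states:
  t0 = rec X. a.c.X\{a,c}\{b,c} | ··a··> t1
  t1 = c.(rec X. a.c.X\{a,c}\{b,c})\{a,c}\{b,c} | ··c··> t2
  t2 = (rec X. a.c.X\{a,c}\{b,c})\{a,c}\{b,c} | ·
Trace ⟨d⟩ through P, begin at {s0}:
  [1] d ⇒ {s1}
  — P admits the full trace.
Trace ⟨d⟩ through Q, begin at {t0}:
  [1] d ⇒ ∅ (Q stuck)

trace-distinct — witness ⟨d⟩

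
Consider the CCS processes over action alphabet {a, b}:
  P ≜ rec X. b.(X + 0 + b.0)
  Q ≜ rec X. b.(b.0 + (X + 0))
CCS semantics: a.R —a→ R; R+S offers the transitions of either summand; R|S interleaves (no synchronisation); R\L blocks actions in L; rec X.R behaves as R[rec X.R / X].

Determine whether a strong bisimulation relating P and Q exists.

YES

Reachable graph of P (3 states):
  p0 = rec X. b.(X + 0 + b.0) → —b→ p1
  p1 = (rec X. b.(X + 0 + b.0)) + 0 + b.0 → —b→ p1, —b→ p2
  p2 = 0 → stopped
Reachable graph of Q (3 states):
  q0 = rec X. b.(b.0 + (X + 0)) → —b→ q1
  q1 = b.0 + ((rec X. b.(b.0 + (X + 0))) + 0) → —b→ q1, —b→ q2
  q2 = 0 → stopped
Coarsest stable partition (strong bisimilarity classes):
  B0 = {p0, q0}
  B1 = {p1, q1}
  B2 = {p2, q2}
p0 ∈ B0, q0 ∈ B0 → same block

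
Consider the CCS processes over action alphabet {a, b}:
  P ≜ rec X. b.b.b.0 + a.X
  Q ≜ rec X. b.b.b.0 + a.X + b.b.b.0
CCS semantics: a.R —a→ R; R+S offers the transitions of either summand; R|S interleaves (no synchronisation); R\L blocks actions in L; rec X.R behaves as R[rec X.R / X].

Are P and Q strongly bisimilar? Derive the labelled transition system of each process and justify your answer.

bisimilar

Reachable graph of P (4 states):
  s0 = rec X. b.b.b.0 + a.X ⊢ —a→ s0, —b→ s1
  s1 = b.b.0 ⊢ —b→ s2
  s2 = b.0 ⊢ —b→ s3
  s3 = 0 ⊢ ·
Reachable graph of Q (4 states):
  t0 = rec X. b.b.b.0 + a.X + b.b.b.0 ⊢ —a→ t0, —b→ t1
  t1 = b.b.0 ⊢ —b→ t2
  t2 = b.0 ⊢ —b→ t3
  t3 = 0 ⊢ ·
Coarsest stable partition (strong bisimilarity classes):
  B0 = {s0, t0}
  B1 = {s1, t1}
  B2 = {s2, t2}
  B3 = {s3, t3}
s0 ∈ B0, t0 ∈ B0 → same block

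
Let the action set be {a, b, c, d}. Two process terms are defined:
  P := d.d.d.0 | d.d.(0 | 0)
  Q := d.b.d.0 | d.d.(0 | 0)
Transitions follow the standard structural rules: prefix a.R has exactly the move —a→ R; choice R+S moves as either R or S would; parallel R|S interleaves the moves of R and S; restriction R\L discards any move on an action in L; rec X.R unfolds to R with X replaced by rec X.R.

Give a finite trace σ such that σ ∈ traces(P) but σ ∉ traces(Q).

dddd

Reachable graph of P (12 states):
  u0 = d.d.d.0 | d.d.(0 | 0) has moves —d→ u1, —d→ u2
  u1 = d.d.0 | d.d.(0 | 0) has moves —d→ u3, —d→ u4
  u2 = d.d.d.0 | d.(0 | 0) has moves —d→ u4, —d→ u5
  u3 = d.0 | d.d.(0 | 0) has moves —d→ u6, —d→ u7
  u4 = d.d.0 | d.(0 | 0) has moves —d→ u7, —d→ u8
  u5 = d.d.d.0 | (0 | 0) has moves —d→ u8
  u6 = 0 | d.d.(0 | 0) has moves —d→ u9
  u7 = d.0 | d.(0 | 0) has moves —d→ u10, —d→ u9
  u8 = d.d.0 | (0 | 0) has moves —d→ u10
  u9 = 0 | d.(0 | 0) has moves —d→ u11
  u10 = d.0 | (0 | 0) has moves —d→ u11
  u11 = 0 | (0 | 0) has moves stopped
Reachable graph of Q (12 states):
  v0 = d.b.d.0 | d.d.(0 | 0) has moves —d→ v1, —d→ v2
  v1 = b.d.0 | d.d.(0 | 0) has moves —b→ v3, —d→ v4
  v2 = d.b.d.0 | d.(0 | 0) has moves —d→ v4, —d→ v5
  v3 = d.0 | d.d.(0 | 0) has moves —d→ v6, —d→ v7
  v4 = b.d.0 | d.(0 | 0) has moves —b→ v7, —d→ v8
  v5 = d.b.d.0 | (0 | 0) has moves —d→ v8
  v6 = 0 | d.d.(0 | 0) has moves —d→ v9
  v7 = d.0 | d.(0 | 0) has moves —d→ v10, —d→ v9
  v8 = b.d.0 | (0 | 0) has moves —b→ v10
  v9 = 0 | d.(0 | 0) has moves —d→ v11
  v10 = d.0 | (0 | 0) has moves —d→ v11
  v11 = 0 | (0 | 0) has moves stopped
Trace ⟨dddd⟩ through P, begin at {u0}:
  after d @ step 1: {u1, u2}
  after d @ step 2: {u3, u4, u5}
  after d @ step 3: {u6, u7, u8}
  after d @ step 4: {u10, u9}
  ✓ P
Trace ⟨dddd⟩ through Q, begin at {v0}:
  after d @ step 1: {v1, v2}
  after d @ step 2: {v4, v5}
  after d @ step 3: {v8}
  after d @ step 4: no successor for Q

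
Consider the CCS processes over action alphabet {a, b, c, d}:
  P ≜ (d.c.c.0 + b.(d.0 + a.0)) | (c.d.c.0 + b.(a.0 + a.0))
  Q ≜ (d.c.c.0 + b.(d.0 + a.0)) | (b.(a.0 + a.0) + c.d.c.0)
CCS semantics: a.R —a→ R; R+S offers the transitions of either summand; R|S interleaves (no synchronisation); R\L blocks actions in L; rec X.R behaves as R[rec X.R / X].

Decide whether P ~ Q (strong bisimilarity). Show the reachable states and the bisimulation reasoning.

bisimilar

LTS(P): 25 reachable states
  p0 = (d.c.c.0 + b.(d.0 + a.0)) | (c.d.c.0 + b.(a.0 + a.0)) | --b--▸ p1, --b--▸ p2, --c--▸ p3, --d--▸ p4
  p1 = (d.0 + a.0) | (c.d.c.0 + b.(a.0 + a.0)) | --a--▸ p5, --b--▸ p6, --c--▸ p7, --d--▸ p5
  p2 = (d.c.c.0 + b.(d.0 + a.0)) | (a.0 + a.0) | --a--▸ p8, --b--▸ p6, --d--▸ p9
  p3 = (d.c.c.0 + b.(d.0 + a.0)) | d.c.0 | --b--▸ p7, --d--▸ p10, --d--▸ p11
  p4 = c.c.0 | (c.d.c.0 + b.(a.0 + a.0)) | --b--▸ p9, --c--▸ p11, --c--▸ p12
  p5 = 0 | (c.d.c.0 + b.(a.0 + a.0)) | --b--▸ p13, --c--▸ p14
  p6 = (d.0 + a.0) | (a.0 + a.0) | --a--▸ p13, --a--▸ p15, --d--▸ p13
  p7 = (d.0 + a.0) | d.c.0 | --a--▸ p14, --d--▸ p14, --d--▸ p16
  p8 = (d.c.c.0 + b.(d.0 + a.0)) | 0 | --b--▸ p15, --d--▸ p17
  p9 = c.c.0 | (a.0 + a.0) | --a--▸ p17, --c--▸ p18
  p10 = (d.c.c.0 + b.(d.0 + a.0)) | c.0 | --b--▸ p16, --c--▸ p8, --d--▸ p19
  p11 = c.c.0 | d.c.0 | --c--▸ p20, --d--▸ p19
  p12 = c.0 | (c.d.c.0 + b.(a.0 + a.0)) | --b--▸ p18, --c--▸ p20, --c--▸ p5
  p13 = 0 | (a.0 + a.0) | --a--▸ p21
  p14 = 0 | d.c.0 | --d--▸ p22
  p15 = (d.0 + a.0) | 0 | --a--▸ p21, --d--▸ p21
  p16 = (d.0 + a.0) | c.0 | --a--▸ p22, --c--▸ p15, --d--▸ p22
  p17 = c.c.0 | 0 | --c--▸ p23
  p18 = c.0 | (a.0 + a.0) | --a--▸ p23, --c--▸ p13
  p19 = c.c.0 | c.0 | --c--▸ p17, --c--▸ p24
  p20 = c.0 | d.c.0 | --c--▸ p14, --d--▸ p24
  p21 = 0 | 0 | deadlocked
  p22 = 0 | c.0 | --c--▸ p21
  p23 = c.0 | 0 | --c--▸ p21
  p24 = c.0 | c.0 | --c--▸ p22, --c--▸ p23
LTS(Q): 25 reachable states
  q0 = (d.c.c.0 + b.(d.0 + a.0)) | (b.(a.0 + a.0) + c.d.c.0) | --b--▸ q1, --b--▸ q2, --c--▸ q3, --d--▸ q4
  q1 = (d.0 + a.0) | (b.(a.0 + a.0) + c.d.c.0) | --a--▸ q5, --b--▸ q6, --c--▸ q7, --d--▸ q5
  q2 = (d.c.c.0 + b.(d.0 + a.0)) | (a.0 + a.0) | --a--▸ q8, --b--▸ q6, --d--▸ q9
  q3 = (d.c.c.0 + b.(d.0 + a.0)) | d.c.0 | --b--▸ q7, --d--▸ q10, --d--▸ q11
  q4 = c.c.0 | (b.(a.0 + a.0) + c.d.c.0) | --b--▸ q9, --c--▸ q11, --c--▸ q12
  q5 = 0 | (b.(a.0 + a.0) + c.d.c.0) | --b--▸ q13, --c--▸ q14
  q6 = (d.0 + a.0) | (a.0 + a.0) | --a--▸ q13, --a--▸ q15, --d--▸ q13
  q7 = (d.0 + a.0) | d.c.0 | --a--▸ q14, --d--▸ q14, --d--▸ q16
  q8 = (d.c.c.0 + b.(d.0 + a.0)) | 0 | --b--▸ q15, --d--▸ q17
  q9 = c.c.0 | (a.0 + a.0) | --a--▸ q17, --c--▸ q18
  q10 = (d.c.c.0 + b.(d.0 + a.0)) | c.0 | --b--▸ q16, --c--▸ q8, --d--▸ q19
  q11 = c.c.0 | d.c.0 | --c--▸ q20, --d--▸ q19
  q12 = c.0 | (b.(a.0 + a.0) + c.d.c.0) | --b--▸ q18, --c--▸ q20, --c--▸ q5
  q13 = 0 | (a.0 + a.0) | --a--▸ q21
  q14 = 0 | d.c.0 | --d--▸ q22
  q15 = (d.0 + a.0) | 0 | --a--▸ q21, --d--▸ q21
  q16 = (d.0 + a.0) | c.0 | --a--▸ q22, --c--▸ q15, --d--▸ q22
  q17 = c.c.0 | 0 | --c--▸ q23
  q18 = c.0 | (a.0 + a.0) | --a--▸ q23, --c--▸ q13
  q19 = c.c.0 | c.0 | --c--▸ q17, --c--▸ q24
  q20 = c.0 | d.c.0 | --c--▸ q14, --d--▸ q24
  q21 = 0 | 0 | deadlocked
  q22 = 0 | c.0 | --c--▸ q21
  q23 = c.0 | 0 | --c--▸ q21
  q24 = c.0 | c.0 | --c--▸ q22, --c--▸ q23
Partition-refinement fixed point:
  B0 = {p0, q0}
  B1 = {p3, q3}
  B2 = {p10, q10}
  B3 = {p16, q16}
  B4 = {p15, q15}
  B5 = {p21, q21}
  B6 = {p22, p23, q22, q23}
  B7 = {p19, q19}
  B8 = {p17, p24, q17, q24}
  B9 = {p8, q8}
  B10 = {p7, q7}
  B11 = {p14, q14}
  B12 = {p11, q11}
  B13 = {p20, q20}
  B14 = {p1, q1}
  B15 = {p6, q6}
  B16 = {p13, q13}
  B17 = {p5, q5}
  B18 = {p4, q4}
  B19 = {p12, q12}
  B20 = {p18, q18}
  B21 = {p9, q9}
  B22 = {p2, q2}
p0 ∈ B0, q0 ∈ B0 → same block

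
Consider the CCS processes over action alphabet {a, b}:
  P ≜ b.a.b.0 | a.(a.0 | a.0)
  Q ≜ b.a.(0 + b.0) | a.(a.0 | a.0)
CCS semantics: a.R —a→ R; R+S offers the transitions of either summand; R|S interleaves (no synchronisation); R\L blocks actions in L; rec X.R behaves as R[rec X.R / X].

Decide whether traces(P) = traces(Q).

P's transition system — 20 states:
  u0 = b.a.b.0 | a.(a.0 | a.0) has moves —a→ u1, —b→ u2
  u1 = b.a.b.0 | (a.0 | a.0) has moves —a→ u3, —a→ u4, —b→ u5
  u2 = a.b.0 | a.(a.0 | a.0) has moves —a→ u5, —a→ u6
  u3 = b.a.b.0 | (0 | a.0) has moves —a→ u7, —b→ u8
  u4 = b.a.b.0 | (a.0 | 0) has moves —a→ u7, —b→ u9
  u5 = a.b.0 | (a.0 | a.0) has moves —a→ u10, —a→ u8, —a→ u9
  u6 = b.0 | a.(a.0 | a.0) has moves —a→ u10, —b→ u11
  u7 = b.a.b.0 | (0 | 0) has moves —b→ u12
  u8 = a.b.0 | (0 | a.0) has moves —a→ u12, —a→ u13
  u9 = a.b.0 | (a.0 | 0) has moves —a→ u12, —a→ u14
  u10 = b.0 | (a.0 | a.0) has moves —a→ u13, —a→ u14, —b→ u15
  u11 = 0 | a.(a.0 | a.0) has moves —a→ u15
  u12 = a.b.0 | (0 | 0) has moves —a→ u16
  u13 = b.0 | (0 | a.0) has moves —a→ u16, —b→ u17
  u14 = b.0 | (a.0 | 0) has moves —a→ u16, —b→ u18
  u15 = 0 | (a.0 | a.0) has moves —a→ u17, —a→ u18
  u16 = b.0 | (0 | 0) has moves —b→ u19
  u17 = 0 | (0 | a.0) has moves —a→ u19
  u18 = 0 | (a.0 | 0) has moves —a→ u19
  u19 = 0 | (0 | 0) has moves (no moves)
Q's transition system — 20 states:
  v0 = b.a.(0 + b.0) | a.(a.0 | a.0) has moves —a→ v1, —b→ v2
  v1 = b.a.(0 + b.0) | (a.0 | a.0) has moves —a→ v3, —a→ v4, —b→ v5
  v2 = a.(0 + b.0) | a.(a.0 | a.0) has moves —a→ v5, —a→ v6
  v3 = b.a.(0 + b.0) | (0 | a.0) has moves —a→ v7, —b→ v8
  v4 = b.a.(0 + b.0) | (a.0 | 0) has moves —a→ v7, —b→ v9
  v5 = a.(0 + b.0) | (a.0 | a.0) has moves —a→ v10, —a→ v8, —a→ v9
  v6 = (0 + b.0) | a.(a.0 | a.0) has moves —a→ v10, —b→ v11
  v7 = b.a.(0 + b.0) | (0 | 0) has moves —b→ v12
  v8 = a.(0 + b.0) | (0 | a.0) has moves —a→ v12, —a→ v13
  v9 = a.(0 + b.0) | (a.0 | 0) has moves —a→ v12, —a→ v14
  v10 = (0 + b.0) | (a.0 | a.0) has moves —a→ v13, —a→ v14, —b→ v15
  v11 = 0 | a.(a.0 | a.0) has moves —a→ v15
  v12 = a.(0 + b.0) | (0 | 0) has moves —a→ v16
  v13 = (0 + b.0) | (0 | a.0) has moves —a→ v16, —b→ v17
  v14 = (0 + b.0) | (a.0 | 0) has moves —a→ v16, —b→ v18
  v15 = 0 | (a.0 | a.0) has moves —a→ v17, —a→ v18
  v16 = (0 + b.0) | (0 | 0) has moves —b→ v19
  v17 = 0 | (0 | a.0) has moves —a→ v19
  v18 = 0 | (a.0 | 0) has moves —a→ v19
  v19 = 0 | (0 | 0) has moves (no moves)
Coarsest stable partition (strong bisimilarity classes):
  B0 = {u0, v0}
  B1 = {u1, v1}
  B2 = {u5, v5}
  B3 = {u10, v10}
  B4 = {u15, v15}
  B5 = {u17, u18, v17, v18}
  B6 = {u19, v19}
  B7 = {u13, u14, v13, v14}
  B8 = {u16, v16}
  B9 = {u8, u9, v8, v9}
  B10 = {u12, v12}
  B11 = {u3, u4, v3, v4}
  B12 = {u7, v7}
  B13 = {u2, v2}
  B14 = {u6, v6}
  B15 = {u11, v11}
u0 ∈ B0, v0 ∈ B0 → same block
Bisimilar ⇒ trace-equivalent.

traces(P) = traces(Q)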